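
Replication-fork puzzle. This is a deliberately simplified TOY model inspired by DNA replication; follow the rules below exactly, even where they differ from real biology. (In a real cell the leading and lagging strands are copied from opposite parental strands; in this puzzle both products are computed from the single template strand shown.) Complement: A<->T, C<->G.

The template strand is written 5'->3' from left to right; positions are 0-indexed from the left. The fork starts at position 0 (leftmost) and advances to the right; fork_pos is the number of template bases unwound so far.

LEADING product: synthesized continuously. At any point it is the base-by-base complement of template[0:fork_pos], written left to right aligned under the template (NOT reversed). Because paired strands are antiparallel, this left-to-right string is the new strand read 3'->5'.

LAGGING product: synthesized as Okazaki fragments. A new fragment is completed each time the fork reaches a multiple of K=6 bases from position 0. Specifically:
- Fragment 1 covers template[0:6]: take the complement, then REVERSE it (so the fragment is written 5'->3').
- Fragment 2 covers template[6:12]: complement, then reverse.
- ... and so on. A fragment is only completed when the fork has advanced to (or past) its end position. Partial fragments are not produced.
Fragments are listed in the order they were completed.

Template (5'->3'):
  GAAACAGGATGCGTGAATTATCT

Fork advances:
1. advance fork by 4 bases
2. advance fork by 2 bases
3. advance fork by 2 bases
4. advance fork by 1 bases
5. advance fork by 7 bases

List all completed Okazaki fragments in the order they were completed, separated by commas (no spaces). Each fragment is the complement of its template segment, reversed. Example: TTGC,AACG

Step 1: advance 4 -> fork_pos = 0 + 4 = 4. Next multiple of 6 is 6 (not reached); still 0 fragment(s).
Step 2: advance 2 -> fork_pos = 4 + 2 = 6. Reached multiple(s) of 6: 6 -> fragment 1 completed (1 total).
Step 3: advance 2 -> fork_pos = 6 + 2 = 8. Next multiple of 6 is 12 (not reached); still 1 fragment(s).
Step 4: advance 1 -> fork_pos = 8 + 1 = 9. Next multiple of 6 is 12 (not reached); still 1 fragment(s).
Step 5: advance 7 -> fork_pos = 9 + 7 = 16. Reached multiple(s) of 6: 12 -> fragment 2 completed (2 total).
Final fork_pos = 16, so 2 fragment(s) are complete. Build each: template segment -> complement -> reverse.
Fragment 1: template[0:6] = GAAACA -> complement CTTTGT -> reversed TGTTTC
Fragment 2: template[6:12] = GGATGC -> complement CCTACG -> reversed GCATCC

Answer: TGTTTC,GCATCC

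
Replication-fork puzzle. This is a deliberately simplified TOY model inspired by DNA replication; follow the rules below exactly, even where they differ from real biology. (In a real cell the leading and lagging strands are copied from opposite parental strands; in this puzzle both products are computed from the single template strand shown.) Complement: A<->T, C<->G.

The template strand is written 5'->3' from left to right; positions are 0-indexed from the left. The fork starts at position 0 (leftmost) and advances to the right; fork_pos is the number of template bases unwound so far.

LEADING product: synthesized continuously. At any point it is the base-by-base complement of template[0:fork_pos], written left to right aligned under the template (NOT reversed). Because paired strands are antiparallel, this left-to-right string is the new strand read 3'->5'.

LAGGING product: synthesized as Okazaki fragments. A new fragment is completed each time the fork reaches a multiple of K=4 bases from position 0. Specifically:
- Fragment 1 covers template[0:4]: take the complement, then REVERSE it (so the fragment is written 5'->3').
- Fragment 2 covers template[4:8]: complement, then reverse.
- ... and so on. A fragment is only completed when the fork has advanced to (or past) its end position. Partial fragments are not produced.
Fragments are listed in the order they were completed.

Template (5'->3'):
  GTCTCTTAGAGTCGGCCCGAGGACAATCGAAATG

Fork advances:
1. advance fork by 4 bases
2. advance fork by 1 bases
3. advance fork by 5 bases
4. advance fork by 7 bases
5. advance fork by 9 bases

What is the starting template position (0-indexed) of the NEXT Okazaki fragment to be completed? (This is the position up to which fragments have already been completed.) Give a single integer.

Answer: 24

Derivation:
Step 1: advance 4 -> fork_pos = 0 + 4 = 4. Reached multiple(s) of 4: 4 -> fragment 1 completed (1 total).
Step 2: advance 1 -> fork_pos = 4 + 1 = 5. Next multiple of 4 is 8 (not reached); still 1 fragment(s).
Step 3: advance 5 -> fork_pos = 5 + 5 = 10. Reached multiple(s) of 4: 8 -> fragment 2 completed (2 total).
Step 4: advance 7 -> fork_pos = 10 + 7 = 17. Reached multiple(s) of 4: 12, 16 -> fragments 3-4 completed (4 total).
Step 5: advance 9 -> fork_pos = 17 + 9 = 26. Reached multiple(s) of 4: 20, 24 -> fragments 5-6 completed (6 total).
6 fragment(s) completed, covering template[0:24] (6 x 4 = 24). The next fragment, fragment 7, covers template[24:28], so it starts at position 24.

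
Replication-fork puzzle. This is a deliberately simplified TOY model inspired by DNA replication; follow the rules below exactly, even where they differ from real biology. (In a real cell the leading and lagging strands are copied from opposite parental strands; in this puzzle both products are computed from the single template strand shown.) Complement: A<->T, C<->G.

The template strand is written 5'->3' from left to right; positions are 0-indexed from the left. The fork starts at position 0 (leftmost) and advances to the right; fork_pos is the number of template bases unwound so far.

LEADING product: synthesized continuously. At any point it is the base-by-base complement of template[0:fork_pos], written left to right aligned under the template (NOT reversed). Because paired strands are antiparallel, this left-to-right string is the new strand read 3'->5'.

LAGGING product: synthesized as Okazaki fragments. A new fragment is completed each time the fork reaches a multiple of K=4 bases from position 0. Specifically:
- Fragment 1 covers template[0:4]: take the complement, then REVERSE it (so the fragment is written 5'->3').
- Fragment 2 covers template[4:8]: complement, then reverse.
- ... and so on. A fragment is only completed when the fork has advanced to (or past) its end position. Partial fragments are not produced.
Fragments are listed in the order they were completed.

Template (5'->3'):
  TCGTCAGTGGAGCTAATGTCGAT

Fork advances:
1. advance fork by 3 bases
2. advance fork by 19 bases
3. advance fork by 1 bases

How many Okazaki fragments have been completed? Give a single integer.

Answer: 5

Derivation:
Step 1: advance 3 -> fork_pos = 0 + 3 = 3. Next multiple of 4 is 4 (not reached); still 0 fragment(s).
Step 2: advance 19 -> fork_pos = 3 + 19 = 22. Reached multiple(s) of 4: 4, 8, 12, 16, 20 -> fragments 1-5 completed (5 total).
Step 3: advance 1 -> fork_pos = 22 + 1 = 23. Next multiple of 4 is 24 (not reached); still 5 fragment(s).
Check: final fork_pos = 23; the multiples of 4 that are <= 23 are 4..20 -> 23 // 4 = 5 completed fragment(s).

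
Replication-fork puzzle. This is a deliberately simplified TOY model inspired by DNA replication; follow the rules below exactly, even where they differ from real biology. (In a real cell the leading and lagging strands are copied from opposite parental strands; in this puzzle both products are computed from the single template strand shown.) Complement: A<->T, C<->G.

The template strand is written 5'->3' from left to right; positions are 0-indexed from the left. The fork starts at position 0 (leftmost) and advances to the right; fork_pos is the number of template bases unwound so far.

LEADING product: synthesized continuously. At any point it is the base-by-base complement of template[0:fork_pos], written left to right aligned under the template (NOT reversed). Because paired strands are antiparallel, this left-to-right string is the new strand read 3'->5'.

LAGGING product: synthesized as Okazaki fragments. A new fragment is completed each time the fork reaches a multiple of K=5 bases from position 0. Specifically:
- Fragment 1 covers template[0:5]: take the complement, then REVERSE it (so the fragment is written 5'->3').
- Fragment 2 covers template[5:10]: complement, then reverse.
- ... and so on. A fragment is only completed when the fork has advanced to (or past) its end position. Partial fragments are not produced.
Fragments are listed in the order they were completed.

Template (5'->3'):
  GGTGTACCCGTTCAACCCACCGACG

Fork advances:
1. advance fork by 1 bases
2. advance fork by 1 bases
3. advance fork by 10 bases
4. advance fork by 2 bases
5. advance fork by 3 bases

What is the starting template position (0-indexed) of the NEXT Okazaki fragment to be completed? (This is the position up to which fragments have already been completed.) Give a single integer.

Answer: 15

Derivation:
Step 1: advance 1 -> fork_pos = 0 + 1 = 1. Next multiple of 5 is 5 (not reached); still 0 fragment(s).
Step 2: advance 1 -> fork_pos = 1 + 1 = 2. Next multiple of 5 is 5 (not reached); still 0 fragment(s).
Step 3: advance 10 -> fork_pos = 2 + 10 = 12. Reached multiple(s) of 5: 5, 10 -> fragments 1-2 completed (2 total).
Step 4: advance 2 -> fork_pos = 12 + 2 = 14. Next multiple of 5 is 15 (not reached); still 2 fragment(s).
Step 5: advance 3 -> fork_pos = 14 + 3 = 17. Reached multiple(s) of 5: 15 -> fragment 3 completed (3 total).
3 fragment(s) completed, covering template[0:15] (3 x 5 = 15). The next fragment, fragment 4, covers template[15:20], so it starts at position 15.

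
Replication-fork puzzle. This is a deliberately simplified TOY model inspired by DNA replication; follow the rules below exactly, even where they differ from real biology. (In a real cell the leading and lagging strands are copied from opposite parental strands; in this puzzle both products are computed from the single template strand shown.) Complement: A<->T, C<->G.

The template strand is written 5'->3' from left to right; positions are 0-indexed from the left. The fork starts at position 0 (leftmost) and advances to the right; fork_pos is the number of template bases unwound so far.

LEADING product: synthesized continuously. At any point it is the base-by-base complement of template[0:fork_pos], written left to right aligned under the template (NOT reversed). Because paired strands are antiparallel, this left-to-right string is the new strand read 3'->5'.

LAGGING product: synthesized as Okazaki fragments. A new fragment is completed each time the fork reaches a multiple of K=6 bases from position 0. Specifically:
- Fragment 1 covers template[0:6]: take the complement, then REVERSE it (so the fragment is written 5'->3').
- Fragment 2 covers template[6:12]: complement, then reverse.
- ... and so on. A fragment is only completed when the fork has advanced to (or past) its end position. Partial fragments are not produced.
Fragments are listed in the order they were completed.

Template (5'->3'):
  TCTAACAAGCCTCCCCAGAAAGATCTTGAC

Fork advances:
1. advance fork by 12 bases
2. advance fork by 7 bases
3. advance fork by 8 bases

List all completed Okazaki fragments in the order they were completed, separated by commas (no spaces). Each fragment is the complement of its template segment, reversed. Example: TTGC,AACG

Step 1: advance 12 -> fork_pos = 0 + 12 = 12. Reached multiple(s) of 6: 6, 12 -> fragments 1-2 completed (2 total).
Step 2: advance 7 -> fork_pos = 12 + 7 = 19. Reached multiple(s) of 6: 18 -> fragment 3 completed (3 total).
Step 3: advance 8 -> fork_pos = 19 + 8 = 27. Reached multiple(s) of 6: 24 -> fragment 4 completed (4 total).
Final fork_pos = 27, so 4 fragment(s) are complete. Build each: template segment -> complement -> reverse.
Fragment 1: template[0:6] = TCTAAC -> complement AGATTG -> reversed GTTAGA
Fragment 2: template[6:12] = AAGCCT -> complement TTCGGA -> reversed AGGCTT
Fragment 3: template[12:18] = CCCCAG -> complement GGGGTC -> reversed CTGGGG
Fragment 4: template[18:24] = AAAGAT -> complement TTTCTA -> reversed ATCTTT

Answer: GTTAGA,AGGCTT,CTGGGG,ATCTTT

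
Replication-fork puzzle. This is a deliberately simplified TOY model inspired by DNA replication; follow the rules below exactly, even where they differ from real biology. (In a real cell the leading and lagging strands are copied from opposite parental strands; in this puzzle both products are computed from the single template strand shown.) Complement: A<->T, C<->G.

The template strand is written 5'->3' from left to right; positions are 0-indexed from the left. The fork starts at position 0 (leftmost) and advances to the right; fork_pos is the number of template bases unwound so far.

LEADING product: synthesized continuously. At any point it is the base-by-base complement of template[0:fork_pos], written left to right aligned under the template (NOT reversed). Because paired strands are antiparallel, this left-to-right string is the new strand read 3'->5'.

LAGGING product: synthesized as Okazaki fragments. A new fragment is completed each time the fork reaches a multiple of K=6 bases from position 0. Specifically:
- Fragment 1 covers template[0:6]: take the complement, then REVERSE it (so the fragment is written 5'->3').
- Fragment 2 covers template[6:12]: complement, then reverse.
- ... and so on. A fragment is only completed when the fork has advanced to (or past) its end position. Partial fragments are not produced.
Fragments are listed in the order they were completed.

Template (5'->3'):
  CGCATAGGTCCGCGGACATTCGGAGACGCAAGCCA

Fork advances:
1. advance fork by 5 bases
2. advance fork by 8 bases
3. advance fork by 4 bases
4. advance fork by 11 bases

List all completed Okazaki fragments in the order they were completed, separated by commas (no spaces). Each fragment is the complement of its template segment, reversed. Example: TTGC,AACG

Step 1: advance 5 -> fork_pos = 0 + 5 = 5. Next multiple of 6 is 6 (not reached); still 0 fragment(s).
Step 2: advance 8 -> fork_pos = 5 + 8 = 13. Reached multiple(s) of 6: 6, 12 -> fragments 1-2 completed (2 total).
Step 3: advance 4 -> fork_pos = 13 + 4 = 17. Next multiple of 6 is 18 (not reached); still 2 fragment(s).
Step 4: advance 11 -> fork_pos = 17 + 11 = 28. Reached multiple(s) of 6: 18, 24 -> fragments 3-4 completed (4 total).
Final fork_pos = 28, so 4 fragment(s) are complete. Build each: template segment -> complement -> reverse.
Fragment 1: template[0:6] = CGCATA -> complement GCGTAT -> reversed TATGCG
Fragment 2: template[6:12] = GGTCCG -> complement CCAGGC -> reversed CGGACC
Fragment 3: template[12:18] = CGGACA -> complement GCCTGT -> reversed TGTCCG
Fragment 4: template[18:24] = TTCGGA -> complement AAGCCT -> reversed TCCGAA

Answer: TATGCG,CGGACC,TGTCCG,TCCGAA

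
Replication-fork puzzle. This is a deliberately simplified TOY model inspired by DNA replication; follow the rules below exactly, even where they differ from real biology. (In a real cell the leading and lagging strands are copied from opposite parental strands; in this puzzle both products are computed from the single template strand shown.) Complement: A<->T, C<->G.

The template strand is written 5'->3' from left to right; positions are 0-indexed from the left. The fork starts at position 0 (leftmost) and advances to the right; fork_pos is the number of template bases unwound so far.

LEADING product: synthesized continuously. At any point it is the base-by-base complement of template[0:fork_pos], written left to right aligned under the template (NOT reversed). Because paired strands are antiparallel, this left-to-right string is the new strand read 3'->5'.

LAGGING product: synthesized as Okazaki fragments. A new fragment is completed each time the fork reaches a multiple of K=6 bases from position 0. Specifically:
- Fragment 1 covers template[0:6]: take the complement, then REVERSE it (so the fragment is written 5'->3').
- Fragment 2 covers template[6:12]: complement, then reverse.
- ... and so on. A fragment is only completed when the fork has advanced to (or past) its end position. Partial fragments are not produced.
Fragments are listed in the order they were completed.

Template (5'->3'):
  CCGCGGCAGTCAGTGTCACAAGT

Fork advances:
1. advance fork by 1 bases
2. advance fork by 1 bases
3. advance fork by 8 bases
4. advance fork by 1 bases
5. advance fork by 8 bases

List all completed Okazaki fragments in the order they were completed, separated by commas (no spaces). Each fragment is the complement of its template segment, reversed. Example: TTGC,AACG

Step 1: advance 1 -> fork_pos = 0 + 1 = 1. Next multiple of 6 is 6 (not reached); still 0 fragment(s).
Step 2: advance 1 -> fork_pos = 1 + 1 = 2. Next multiple of 6 is 6 (not reached); still 0 fragment(s).
Step 3: advance 8 -> fork_pos = 2 + 8 = 10. Reached multiple(s) of 6: 6 -> fragment 1 completed (1 total).
Step 4: advance 1 -> fork_pos = 10 + 1 = 11. Next multiple of 6 is 12 (not reached); still 1 fragment(s).
Step 5: advance 8 -> fork_pos = 11 + 8 = 19. Reached multiple(s) of 6: 12, 18 -> fragments 2-3 completed (3 total).
Final fork_pos = 19, so 3 fragment(s) are complete. Build each: template segment -> complement -> reverse.
Fragment 1: template[0:6] = CCGCGG -> complement GGCGCC -> reversed CCGCGG
Fragment 2: template[6:12] = CAGTCA -> complement GTCAGT -> reversed TGACTG
Fragment 3: template[12:18] = GTGTCA -> complement CACAGT -> reversed TGACAC

Answer: CCGCGG,TGACTG,TGACAC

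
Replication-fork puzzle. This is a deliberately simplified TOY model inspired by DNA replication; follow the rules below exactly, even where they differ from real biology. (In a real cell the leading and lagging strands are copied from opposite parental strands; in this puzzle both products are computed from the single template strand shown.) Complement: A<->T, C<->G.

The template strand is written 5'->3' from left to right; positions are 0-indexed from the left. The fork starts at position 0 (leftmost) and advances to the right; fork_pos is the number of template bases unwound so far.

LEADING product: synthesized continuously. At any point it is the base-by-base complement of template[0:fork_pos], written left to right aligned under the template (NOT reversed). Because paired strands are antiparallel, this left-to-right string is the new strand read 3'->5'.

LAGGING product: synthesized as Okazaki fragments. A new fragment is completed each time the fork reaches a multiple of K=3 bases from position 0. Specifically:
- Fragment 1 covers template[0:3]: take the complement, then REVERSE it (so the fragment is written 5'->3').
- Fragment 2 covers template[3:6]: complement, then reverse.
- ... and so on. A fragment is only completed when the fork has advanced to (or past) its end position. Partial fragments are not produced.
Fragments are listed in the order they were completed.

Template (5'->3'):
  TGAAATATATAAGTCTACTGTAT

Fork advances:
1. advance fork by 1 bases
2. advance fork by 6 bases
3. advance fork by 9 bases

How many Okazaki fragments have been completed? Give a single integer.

Answer: 5

Derivation:
Step 1: advance 1 -> fork_pos = 0 + 1 = 1. Next multiple of 3 is 3 (not reached); still 0 fragment(s).
Step 2: advance 6 -> fork_pos = 1 + 6 = 7. Reached multiple(s) of 3: 3, 6 -> fragments 1-2 completed (2 total).
Step 3: advance 9 -> fork_pos = 7 + 9 = 16. Reached multiple(s) of 3: 9, 12, 15 -> fragments 3-5 completed (5 total).
Check: final fork_pos = 16; the multiples of 3 that are <= 16 are 3..15 -> 16 // 3 = 5 completed fragment(s).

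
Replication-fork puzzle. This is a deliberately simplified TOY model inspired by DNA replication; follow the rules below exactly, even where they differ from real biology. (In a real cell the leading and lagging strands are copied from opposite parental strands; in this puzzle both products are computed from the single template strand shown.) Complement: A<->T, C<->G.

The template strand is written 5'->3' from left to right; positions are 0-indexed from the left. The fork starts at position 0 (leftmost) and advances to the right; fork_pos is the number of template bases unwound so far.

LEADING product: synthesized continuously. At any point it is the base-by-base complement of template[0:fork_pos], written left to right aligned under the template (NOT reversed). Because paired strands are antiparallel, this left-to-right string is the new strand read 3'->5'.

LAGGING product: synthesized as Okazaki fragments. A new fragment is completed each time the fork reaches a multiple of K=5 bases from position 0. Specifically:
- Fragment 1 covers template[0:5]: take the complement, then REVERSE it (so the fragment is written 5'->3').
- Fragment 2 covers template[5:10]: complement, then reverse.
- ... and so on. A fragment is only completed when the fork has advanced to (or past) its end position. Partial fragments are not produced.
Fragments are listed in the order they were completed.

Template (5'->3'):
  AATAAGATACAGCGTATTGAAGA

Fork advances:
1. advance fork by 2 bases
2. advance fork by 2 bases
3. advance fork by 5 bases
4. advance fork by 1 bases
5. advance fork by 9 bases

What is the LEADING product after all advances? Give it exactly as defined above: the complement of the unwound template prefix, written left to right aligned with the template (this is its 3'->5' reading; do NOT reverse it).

Step 1: advance 2 -> fork_pos = 0 + 2 = 2.
Step 2: advance 2 -> fork_pos = 2 + 2 = 4.
Step 3: advance 5 -> fork_pos = 4 + 5 = 9.
Step 4: advance 1 -> fork_pos = 9 + 1 = 10.
Step 5: advance 9 -> fork_pos = 10 + 9 = 19.
Unwound prefix: template[0:19] = AATAAGATACAGCGTATTG
Complement it base by base (A<->T, C<->G), keeping left-to-right order:
  [0:5] AATAA -> TTATT
  [5:10] GATAC -> CTATG
  [10:15] AGCGT -> TCGCA
  [15:19] ATTG -> TAAC
Concatenate: TTATTCTATGTCGCATAAC (length 19; written aligned with the template, i.e. 3'->5').

Answer: TTATTCTATGTCGCATAAC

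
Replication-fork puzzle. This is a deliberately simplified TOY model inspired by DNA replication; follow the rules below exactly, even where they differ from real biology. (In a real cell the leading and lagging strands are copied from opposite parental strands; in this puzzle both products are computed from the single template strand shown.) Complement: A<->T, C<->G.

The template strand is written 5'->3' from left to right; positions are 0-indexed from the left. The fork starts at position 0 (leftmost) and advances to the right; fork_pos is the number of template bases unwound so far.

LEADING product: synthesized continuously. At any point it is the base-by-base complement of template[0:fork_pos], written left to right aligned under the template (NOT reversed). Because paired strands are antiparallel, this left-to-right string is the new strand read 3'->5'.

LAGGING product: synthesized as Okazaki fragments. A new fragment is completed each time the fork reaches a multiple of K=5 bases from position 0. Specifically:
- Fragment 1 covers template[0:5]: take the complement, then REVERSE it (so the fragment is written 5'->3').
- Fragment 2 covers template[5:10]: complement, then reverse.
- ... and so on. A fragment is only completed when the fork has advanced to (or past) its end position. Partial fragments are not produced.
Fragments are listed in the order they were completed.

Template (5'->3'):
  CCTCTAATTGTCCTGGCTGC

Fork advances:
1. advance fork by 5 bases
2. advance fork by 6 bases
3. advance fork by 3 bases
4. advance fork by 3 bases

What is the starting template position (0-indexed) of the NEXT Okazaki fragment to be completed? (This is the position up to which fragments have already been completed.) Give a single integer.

Answer: 15

Derivation:
Step 1: advance 5 -> fork_pos = 0 + 5 = 5. Reached multiple(s) of 5: 5 -> fragment 1 completed (1 total).
Step 2: advance 6 -> fork_pos = 5 + 6 = 11. Reached multiple(s) of 5: 10 -> fragment 2 completed (2 total).
Step 3: advance 3 -> fork_pos = 11 + 3 = 14. Next multiple of 5 is 15 (not reached); still 2 fragment(s).
Step 4: advance 3 -> fork_pos = 14 + 3 = 17. Reached multiple(s) of 5: 15 -> fragment 3 completed (3 total).
3 fragment(s) completed, covering template[0:15] (3 x 5 = 15). The next fragment, fragment 4, covers template[15:20], so it starts at position 15.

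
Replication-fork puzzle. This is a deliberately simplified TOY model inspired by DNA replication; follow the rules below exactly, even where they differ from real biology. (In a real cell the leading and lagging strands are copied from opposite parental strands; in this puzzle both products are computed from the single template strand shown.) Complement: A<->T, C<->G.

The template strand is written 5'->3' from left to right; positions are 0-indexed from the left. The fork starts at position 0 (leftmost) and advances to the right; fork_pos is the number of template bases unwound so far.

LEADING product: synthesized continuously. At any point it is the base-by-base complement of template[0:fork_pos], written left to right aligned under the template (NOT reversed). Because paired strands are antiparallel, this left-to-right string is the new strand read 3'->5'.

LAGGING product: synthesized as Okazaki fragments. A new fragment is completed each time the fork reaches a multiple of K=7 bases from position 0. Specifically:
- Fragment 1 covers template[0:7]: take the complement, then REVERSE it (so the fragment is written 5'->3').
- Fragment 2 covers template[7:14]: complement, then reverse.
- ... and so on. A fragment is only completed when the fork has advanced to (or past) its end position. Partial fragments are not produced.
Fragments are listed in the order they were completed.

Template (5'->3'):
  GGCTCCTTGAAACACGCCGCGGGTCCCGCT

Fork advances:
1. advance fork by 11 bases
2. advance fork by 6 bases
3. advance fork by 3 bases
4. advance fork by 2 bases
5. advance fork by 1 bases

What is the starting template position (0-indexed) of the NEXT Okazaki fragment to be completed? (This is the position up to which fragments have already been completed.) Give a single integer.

Answer: 21

Derivation:
Step 1: advance 11 -> fork_pos = 0 + 11 = 11. Reached multiple(s) of 7: 7 -> fragment 1 completed (1 total).
Step 2: advance 6 -> fork_pos = 11 + 6 = 17. Reached multiple(s) of 7: 14 -> fragment 2 completed (2 total).
Step 3: advance 3 -> fork_pos = 17 + 3 = 20. Next multiple of 7 is 21 (not reached); still 2 fragment(s).
Step 4: advance 2 -> fork_pos = 20 + 2 = 22. Reached multiple(s) of 7: 21 -> fragment 3 completed (3 total).
Step 5: advance 1 -> fork_pos = 22 + 1 = 23. Next multiple of 7 is 28 (not reached); still 3 fragment(s).
3 fragment(s) completed, covering template[0:21] (3 x 7 = 21). The next fragment, fragment 4, covers template[21:28], so it starts at position 21.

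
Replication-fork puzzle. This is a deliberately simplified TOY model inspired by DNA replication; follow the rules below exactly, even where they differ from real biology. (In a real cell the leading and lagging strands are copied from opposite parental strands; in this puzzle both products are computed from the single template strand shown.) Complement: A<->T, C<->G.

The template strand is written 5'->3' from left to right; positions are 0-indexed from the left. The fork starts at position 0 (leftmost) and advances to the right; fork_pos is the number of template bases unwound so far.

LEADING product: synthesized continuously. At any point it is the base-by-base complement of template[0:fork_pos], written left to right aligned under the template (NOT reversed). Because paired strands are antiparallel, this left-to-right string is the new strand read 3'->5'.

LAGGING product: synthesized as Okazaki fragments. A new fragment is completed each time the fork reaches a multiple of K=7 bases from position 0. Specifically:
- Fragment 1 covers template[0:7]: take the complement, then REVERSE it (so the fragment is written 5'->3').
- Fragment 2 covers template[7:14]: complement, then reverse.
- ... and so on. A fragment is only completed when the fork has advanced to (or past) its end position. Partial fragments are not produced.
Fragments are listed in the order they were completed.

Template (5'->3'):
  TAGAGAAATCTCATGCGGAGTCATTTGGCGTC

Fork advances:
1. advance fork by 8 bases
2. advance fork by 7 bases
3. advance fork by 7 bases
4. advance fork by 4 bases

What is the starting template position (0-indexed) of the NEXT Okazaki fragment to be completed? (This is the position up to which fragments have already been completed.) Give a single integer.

Step 1: advance 8 -> fork_pos = 0 + 8 = 8. Reached multiple(s) of 7: 7 -> fragment 1 completed (1 total).
Step 2: advance 7 -> fork_pos = 8 + 7 = 15. Reached multiple(s) of 7: 14 -> fragment 2 completed (2 total).
Step 3: advance 7 -> fork_pos = 15 + 7 = 22. Reached multiple(s) of 7: 21 -> fragment 3 completed (3 total).
Step 4: advance 4 -> fork_pos = 22 + 4 = 26. Next multiple of 7 is 28 (not reached); still 3 fragment(s).
3 fragment(s) completed, covering template[0:21] (3 x 7 = 21). The next fragment, fragment 4, covers template[21:28], so it starts at position 21.

Answer: 21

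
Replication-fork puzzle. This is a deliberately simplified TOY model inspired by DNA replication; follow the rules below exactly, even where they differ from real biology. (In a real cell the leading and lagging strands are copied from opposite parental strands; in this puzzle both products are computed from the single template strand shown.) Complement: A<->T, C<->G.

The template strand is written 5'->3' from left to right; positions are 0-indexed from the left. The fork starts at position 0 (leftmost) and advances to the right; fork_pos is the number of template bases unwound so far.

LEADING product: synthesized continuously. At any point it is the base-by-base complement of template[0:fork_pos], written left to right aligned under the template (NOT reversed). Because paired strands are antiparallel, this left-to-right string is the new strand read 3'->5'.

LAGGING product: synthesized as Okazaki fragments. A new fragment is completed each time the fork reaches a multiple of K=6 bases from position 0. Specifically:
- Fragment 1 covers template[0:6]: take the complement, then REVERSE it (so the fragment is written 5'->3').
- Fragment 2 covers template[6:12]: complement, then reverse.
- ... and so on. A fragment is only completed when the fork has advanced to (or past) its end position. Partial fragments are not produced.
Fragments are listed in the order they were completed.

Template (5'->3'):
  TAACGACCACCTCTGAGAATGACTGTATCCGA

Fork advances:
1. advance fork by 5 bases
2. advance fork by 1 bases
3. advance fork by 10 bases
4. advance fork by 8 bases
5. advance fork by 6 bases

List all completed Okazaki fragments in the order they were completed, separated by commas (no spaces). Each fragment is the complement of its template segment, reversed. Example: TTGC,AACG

Step 1: advance 5 -> fork_pos = 0 + 5 = 5. Next multiple of 6 is 6 (not reached); still 0 fragment(s).
Step 2: advance 1 -> fork_pos = 5 + 1 = 6. Reached multiple(s) of 6: 6 -> fragment 1 completed (1 total).
Step 3: advance 10 -> fork_pos = 6 + 10 = 16. Reached multiple(s) of 6: 12 -> fragment 2 completed (2 total).
Step 4: advance 8 -> fork_pos = 16 + 8 = 24. Reached multiple(s) of 6: 18, 24 -> fragments 3-4 completed (4 total).
Step 5: advance 6 -> fork_pos = 24 + 6 = 30. Reached multiple(s) of 6: 30 -> fragment 5 completed (5 total).
Final fork_pos = 30, so 5 fragment(s) are complete. Build each: template segment -> complement -> reverse.
Fragment 1: template[0:6] = TAACGA -> complement ATTGCT -> reversed TCGTTA
Fragment 2: template[6:12] = CCACCT -> complement GGTGGA -> reversed AGGTGG
Fragment 3: template[12:18] = CTGAGA -> complement GACTCT -> reversed TCTCAG
Fragment 4: template[18:24] = ATGACT -> complement TACTGA -> reversed AGTCAT
Fragment 5: template[24:30] = GTATCC -> complement CATAGG -> reversed GGATAC

Answer: TCGTTA,AGGTGG,TCTCAG,AGTCAT,GGATAC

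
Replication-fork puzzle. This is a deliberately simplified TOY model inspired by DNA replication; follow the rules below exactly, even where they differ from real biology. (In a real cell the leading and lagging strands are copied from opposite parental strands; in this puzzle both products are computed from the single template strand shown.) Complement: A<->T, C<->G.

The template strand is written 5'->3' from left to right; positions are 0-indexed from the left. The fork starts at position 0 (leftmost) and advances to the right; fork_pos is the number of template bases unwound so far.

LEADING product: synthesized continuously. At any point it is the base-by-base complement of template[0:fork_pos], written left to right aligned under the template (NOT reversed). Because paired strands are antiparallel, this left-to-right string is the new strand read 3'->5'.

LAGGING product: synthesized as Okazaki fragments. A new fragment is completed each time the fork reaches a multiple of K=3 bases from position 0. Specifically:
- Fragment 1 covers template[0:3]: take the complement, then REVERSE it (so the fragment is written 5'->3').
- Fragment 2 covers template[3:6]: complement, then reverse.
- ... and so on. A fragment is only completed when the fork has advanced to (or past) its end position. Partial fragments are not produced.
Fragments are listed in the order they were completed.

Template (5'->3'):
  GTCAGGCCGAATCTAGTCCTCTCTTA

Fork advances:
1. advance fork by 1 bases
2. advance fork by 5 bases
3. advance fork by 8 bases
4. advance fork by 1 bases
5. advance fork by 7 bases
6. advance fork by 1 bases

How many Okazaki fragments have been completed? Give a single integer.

Step 1: advance 1 -> fork_pos = 0 + 1 = 1. Next multiple of 3 is 3 (not reached); still 0 fragment(s).
Step 2: advance 5 -> fork_pos = 1 + 5 = 6. Reached multiple(s) of 3: 3, 6 -> fragments 1-2 completed (2 total).
Step 3: advance 8 -> fork_pos = 6 + 8 = 14. Reached multiple(s) of 3: 9, 12 -> fragments 3-4 completed (4 total).
Step 4: advance 1 -> fork_pos = 14 + 1 = 15. Reached multiple(s) of 3: 15 -> fragment 5 completed (5 total).
Step 5: advance 7 -> fork_pos = 15 + 7 = 22. Reached multiple(s) of 3: 18, 21 -> fragments 6-7 completed (7 total).
Step 6: advance 1 -> fork_pos = 22 + 1 = 23. Next multiple of 3 is 24 (not reached); still 7 fragment(s).
Check: final fork_pos = 23; the multiples of 3 that are <= 23 are 3..21 -> 23 // 3 = 7 completed fragment(s).

Answer: 7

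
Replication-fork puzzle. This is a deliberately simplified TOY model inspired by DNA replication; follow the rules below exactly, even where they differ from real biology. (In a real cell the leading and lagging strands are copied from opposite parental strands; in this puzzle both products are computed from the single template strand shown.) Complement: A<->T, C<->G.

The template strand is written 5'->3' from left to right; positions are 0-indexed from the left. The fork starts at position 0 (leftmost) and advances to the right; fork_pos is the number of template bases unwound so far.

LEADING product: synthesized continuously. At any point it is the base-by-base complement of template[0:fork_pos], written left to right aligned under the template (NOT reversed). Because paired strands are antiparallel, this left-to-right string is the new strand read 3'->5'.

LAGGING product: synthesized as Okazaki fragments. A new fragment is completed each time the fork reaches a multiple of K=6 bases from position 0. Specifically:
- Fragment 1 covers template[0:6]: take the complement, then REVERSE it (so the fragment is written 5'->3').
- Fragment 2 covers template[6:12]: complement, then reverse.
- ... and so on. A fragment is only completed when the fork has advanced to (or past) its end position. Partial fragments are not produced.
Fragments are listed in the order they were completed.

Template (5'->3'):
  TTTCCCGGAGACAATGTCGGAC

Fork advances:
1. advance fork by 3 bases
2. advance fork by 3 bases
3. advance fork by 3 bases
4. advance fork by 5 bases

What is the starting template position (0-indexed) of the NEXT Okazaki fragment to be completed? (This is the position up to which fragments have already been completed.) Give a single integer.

Step 1: advance 3 -> fork_pos = 0 + 3 = 3. Next multiple of 6 is 6 (not reached); still 0 fragment(s).
Step 2: advance 3 -> fork_pos = 3 + 3 = 6. Reached multiple(s) of 6: 6 -> fragment 1 completed (1 total).
Step 3: advance 3 -> fork_pos = 6 + 3 = 9. Next multiple of 6 is 12 (not reached); still 1 fragment(s).
Step 4: advance 5 -> fork_pos = 9 + 5 = 14. Reached multiple(s) of 6: 12 -> fragment 2 completed (2 total).
2 fragment(s) completed, covering template[0:12] (2 x 6 = 12). The next fragment, fragment 3, covers template[12:18], so it starts at position 12.

Answer: 12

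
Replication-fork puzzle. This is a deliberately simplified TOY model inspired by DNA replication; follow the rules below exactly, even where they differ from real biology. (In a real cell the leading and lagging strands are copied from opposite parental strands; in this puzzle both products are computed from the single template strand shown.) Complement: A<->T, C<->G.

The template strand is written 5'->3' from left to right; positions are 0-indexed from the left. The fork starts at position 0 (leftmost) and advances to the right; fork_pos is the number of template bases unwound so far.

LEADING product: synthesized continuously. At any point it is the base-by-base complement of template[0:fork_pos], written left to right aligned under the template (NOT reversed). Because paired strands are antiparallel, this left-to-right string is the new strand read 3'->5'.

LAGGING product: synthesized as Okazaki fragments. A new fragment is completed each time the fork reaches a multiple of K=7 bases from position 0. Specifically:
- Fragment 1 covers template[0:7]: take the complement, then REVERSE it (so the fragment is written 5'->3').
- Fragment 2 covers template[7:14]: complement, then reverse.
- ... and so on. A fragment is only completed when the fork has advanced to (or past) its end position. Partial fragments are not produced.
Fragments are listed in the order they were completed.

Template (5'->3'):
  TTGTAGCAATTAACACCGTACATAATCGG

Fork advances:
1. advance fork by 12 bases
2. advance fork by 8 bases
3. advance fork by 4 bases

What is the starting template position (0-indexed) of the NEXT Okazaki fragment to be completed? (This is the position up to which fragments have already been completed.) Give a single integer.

Answer: 21

Derivation:
Step 1: advance 12 -> fork_pos = 0 + 12 = 12. Reached multiple(s) of 7: 7 -> fragment 1 completed (1 total).
Step 2: advance 8 -> fork_pos = 12 + 8 = 20. Reached multiple(s) of 7: 14 -> fragment 2 completed (2 total).
Step 3: advance 4 -> fork_pos = 20 + 4 = 24. Reached multiple(s) of 7: 21 -> fragment 3 completed (3 total).
3 fragment(s) completed, covering template[0:21] (3 x 7 = 21). The next fragment, fragment 4, covers template[21:28], so it starts at position 21.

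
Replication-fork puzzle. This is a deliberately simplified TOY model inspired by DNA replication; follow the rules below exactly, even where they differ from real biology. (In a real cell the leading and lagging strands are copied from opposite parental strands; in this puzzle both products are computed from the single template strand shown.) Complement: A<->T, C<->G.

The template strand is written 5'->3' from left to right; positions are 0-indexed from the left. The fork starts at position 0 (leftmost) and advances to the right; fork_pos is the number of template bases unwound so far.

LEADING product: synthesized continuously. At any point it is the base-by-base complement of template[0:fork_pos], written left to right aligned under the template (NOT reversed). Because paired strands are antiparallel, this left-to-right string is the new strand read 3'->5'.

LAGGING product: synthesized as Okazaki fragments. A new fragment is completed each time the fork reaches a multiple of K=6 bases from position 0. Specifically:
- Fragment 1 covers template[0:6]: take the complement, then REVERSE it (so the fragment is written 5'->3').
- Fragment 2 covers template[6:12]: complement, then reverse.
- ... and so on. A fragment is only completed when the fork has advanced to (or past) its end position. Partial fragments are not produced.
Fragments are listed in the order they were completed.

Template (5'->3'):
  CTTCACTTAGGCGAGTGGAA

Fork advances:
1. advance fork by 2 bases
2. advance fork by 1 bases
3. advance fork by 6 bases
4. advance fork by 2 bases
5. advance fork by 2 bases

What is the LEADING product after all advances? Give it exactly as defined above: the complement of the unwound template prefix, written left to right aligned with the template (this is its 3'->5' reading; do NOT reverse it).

Answer: GAAGTGAATCCGC

Derivation:
Step 1: advance 2 -> fork_pos = 0 + 2 = 2.
Step 2: advance 1 -> fork_pos = 2 + 1 = 3.
Step 3: advance 6 -> fork_pos = 3 + 6 = 9.
Step 4: advance 2 -> fork_pos = 9 + 2 = 11.
Step 5: advance 2 -> fork_pos = 11 + 2 = 13.
Unwound prefix: template[0:13] = CTTCACTTAGGCG
Complement it base by base (A<->T, C<->G), keeping left-to-right order:
  [0:5] CTTCA -> GAAGT
  [5:10] CTTAG -> GAATC
  [10:13] GCG -> CGC
Concatenate: GAAGTGAATCCGC (length 13; written aligned with the template, i.e. 3'->5').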